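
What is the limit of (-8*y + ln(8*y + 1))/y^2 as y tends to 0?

Direct substitution gives 0/0.
Apply L'Hôpital: lim (-8 + 8/(8*y + 1))/(2*y), still 0/0.
After 2 applications of L'Hôpital's rule the quotient is (-64/(8*y + 1)^2)/(2); substituting y = 0 gives -32.

-32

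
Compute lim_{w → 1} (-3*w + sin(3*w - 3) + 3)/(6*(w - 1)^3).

-3/4

Direct substitution gives 0/0.
Apply L'Hôpital: lim (3*cos(3*w - 3) - 3)/(18*(w - 1)^2), still 0/0.
Apply L'Hôpital: lim (-9*sin(3*w - 3))/(36*w - 36), still 0/0.
After 3 applications of L'Hôpital's rule the quotient is (-27*cos(3*w - 3))/(36); substituting w = 1 gives -3/4.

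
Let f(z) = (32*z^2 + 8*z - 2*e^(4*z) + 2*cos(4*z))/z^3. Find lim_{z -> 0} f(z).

Substitution gives 0/0 (the numerator vanishes to order 3).
Expand each term to order z^3: the coefficient of z^3 in 2·cos(4z) is 0 and in -2·e^(4z) is -64/3.
Lower-order terms cancel with the polynomial part, so the numerator is (-64/3)·z^3 + o(z^3), and the limit is (-64/3)/(1) = -64/3.

-64/3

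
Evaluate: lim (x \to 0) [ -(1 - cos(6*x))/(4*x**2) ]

Substitution gives 0/0.
Use (1 − cos u)/u² → 1/2 with u = 6x: the limit is 6²/(2·(-4)) = -9/2.

-9/2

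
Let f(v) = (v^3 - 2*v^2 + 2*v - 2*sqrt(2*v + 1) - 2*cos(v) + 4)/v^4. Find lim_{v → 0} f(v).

7/6

Substitution gives 0/0 (the numerator vanishes to order 4).
Expand each term to order v^4: the coefficient of v^4 in -2·√(1 + 2v) is 5/4 and in -2·cos(v) is -1/12.
Lower-order terms cancel with the polynomial part, so the numerator is (7/6)·v^4 + o(v^4), and the limit is (7/6)/(1) = 7/6.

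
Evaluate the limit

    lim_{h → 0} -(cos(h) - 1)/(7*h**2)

1/14

Direct substitution gives 0/0.
Apply L'Hôpital: lim (-sin(h))/(-14*h), still 0/0.
After 2 applications of L'Hôpital's rule the quotient is (-cos(h))/(-14); substituting h = 0 gives 1/14.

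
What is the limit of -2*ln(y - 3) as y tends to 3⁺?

As y → 3⁺, y - 3 → 0⁺ and ln(y - 3) → −∞.
Multiplying by -2 gives ∞.

∞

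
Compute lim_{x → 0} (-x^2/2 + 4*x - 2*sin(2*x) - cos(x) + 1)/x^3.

8/3

Substitution gives 0/0; apply L'Hôpital's rule 3 times.
After differentiating numerator and denominator 3 times the quotient is (-sin(x) + 16*cos(2*x))/(6); at x = 0 this is 8/3.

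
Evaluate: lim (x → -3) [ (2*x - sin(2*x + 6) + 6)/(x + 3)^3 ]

Direct substitution gives 0/0.
Apply L'Hôpital: lim (2 - 2*cos(2*x + 6))/(3*(x + 3)^2), still 0/0.
Apply L'Hôpital: lim (4*sin(2*x + 6))/(6*x + 18), still 0/0.
After 3 applications of L'Hôpital's rule the quotient is (8*cos(2*x + 6))/(6); substituting x = -3 gives 4/3.

4/3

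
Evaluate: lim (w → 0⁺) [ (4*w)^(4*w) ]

Base → 0⁺ and exponent → 0⁺: a 0^0 form.
Take logs: 4w·ln(4w). This is 0·(−∞); rewriting as ln(4w)/(1/(4w)) and applying L'Hôpital gives 0.
Hence the limit is e^0 = 1.

1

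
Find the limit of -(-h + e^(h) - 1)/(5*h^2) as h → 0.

Direct substitution gives 0/0.
Apply L'Hôpital: lim (e^(h) - 1)/(-10*h), still 0/0.
After 2 applications of L'Hôpital's rule the quotient is (e^(h))/(-10); substituting h = 0 gives -1/10.

-1/10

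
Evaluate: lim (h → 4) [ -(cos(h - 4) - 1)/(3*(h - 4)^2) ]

Direct substitution gives 0/0.
Apply L'Hôpital: lim (-sin(h - 4))/(24 - 6*h), still 0/0.
After 2 applications of L'Hôpital's rule the quotient is (-cos(h - 4))/(-6); substituting h = 4 gives 1/6.

1/6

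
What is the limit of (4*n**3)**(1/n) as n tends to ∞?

1

Base → ∞ and exponent → 0: an ∞^0 form.
Take logs: (1/n)·ln(4·n^3) = (ln 4 + 3·ln n)/n → 0.
So the limit is e^0 = 1.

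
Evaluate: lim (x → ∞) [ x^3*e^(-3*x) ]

Write as x^3/e^{3x}, an ∞/∞ form.
Exponential growth dominates any polynomial, so repeated L'Hôpital (or the standard result) gives 0.

0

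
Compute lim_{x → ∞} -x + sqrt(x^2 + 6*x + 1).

3

This has the form ∞ − ∞. Multiply and divide by the conjugate √(x^2 + 6*x + 1) + x.
That gives (6x + 1) / (√(x^2 + 6*x + 1) + x).
Divide numerator and denominator by x: the limit is 6/(2·1) = 3.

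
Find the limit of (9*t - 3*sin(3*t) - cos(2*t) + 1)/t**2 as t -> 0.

Substitution gives 0/0; apply L'Hôpital's rule 2 times.
After differentiating numerator and denominator 2 times the quotient is (27*sin(3*t) + 4*cos(2*t))/(2); at t = 0 this is 2.

2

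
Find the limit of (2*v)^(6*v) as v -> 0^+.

1

Base → 0⁺ and exponent → 0⁺: a 0^0 form.
Take logs: 6v·ln(2v). This is 0·(−∞); rewriting as ln(2v)/(1/(6v)) and applying L'Hôpital gives 0.
Hence the limit is e^0 = 1.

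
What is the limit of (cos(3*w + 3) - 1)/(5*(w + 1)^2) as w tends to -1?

-9/10

Direct substitution gives 0/0.
Apply L'Hôpital: lim (-3*sin(3*w + 3))/(10*w + 10), still 0/0.
After 2 applications of L'Hôpital's rule the quotient is (-9*cos(3*w + 3))/(10); substituting w = -1 gives -9/10.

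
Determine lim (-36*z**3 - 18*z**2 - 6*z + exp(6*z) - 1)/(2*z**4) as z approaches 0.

27

Direct substitution gives 0/0.
Apply L'Hôpital: lim (-108*z^2 - 36*z + 6*e^(6*z) - 6)/(8*z^3), still 0/0.
Apply L'Hôpital: lim (-216*z + 36*e^(6*z) - 36)/(24*z^2), still 0/0.
Apply L'Hôpital: lim (216*e^(6*z) - 216)/(48*z), still 0/0.
After 4 applications of L'Hôpital's rule the quotient is (1296*e^(6*z))/(48); substituting z = 0 gives 27.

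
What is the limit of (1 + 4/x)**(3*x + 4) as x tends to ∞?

e^(12)

Let L be the limit and take ln: ln L = lim (3x + 4)·ln(1 + 4/x) = lim (3x + 4)·(4/x + O(1/x²)) = 12.
Hence L = e^(12).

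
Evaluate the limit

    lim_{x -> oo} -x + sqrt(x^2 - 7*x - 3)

This has the form ∞ − ∞. Multiply and divide by the conjugate √(x^2 - 7*x - 3) + x.
That gives (-7x - 3) / (√(x^2 - 7*x - 3) + x).
Divide numerator and denominator by x: the limit is -7/(2·1) = -7/2.

-7/2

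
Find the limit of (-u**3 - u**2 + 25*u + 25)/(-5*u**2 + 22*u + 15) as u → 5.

At u = 5 both the top and bottom vanish — a removable singularity. Factoring out (u - 5) from each leaves (-u^2 - 6*u - 5)/(-5*u - 3), which at u = 5 equals 15/7.

15/7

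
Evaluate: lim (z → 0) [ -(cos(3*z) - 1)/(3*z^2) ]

3/2

Direct substitution gives 0/0.
Apply L'Hôpital: lim (-3*sin(3*z))/(-6*z), still 0/0.
After 2 applications of L'Hôpital's rule the quotient is (-9*cos(3*z))/(-6); substituting z = 0 gives 3/2.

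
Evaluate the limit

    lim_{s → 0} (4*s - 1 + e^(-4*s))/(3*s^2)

Direct substitution gives 0/0.
Apply L'Hôpital: lim (4 - 4*e^(-4*s))/(6*s), still 0/0.
After 2 applications of L'Hôpital's rule the quotient is (16*e^(-4*s))/(6); substituting s = 0 gives 8/3.

8/3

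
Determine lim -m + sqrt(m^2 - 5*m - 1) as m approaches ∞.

An ∞ − ∞ form. Rationalising with the conjugate, the difference becomes (-5m - 1) / (√(m^2 - 5*m - 1) + m).
For large m the denominator behaves like 2·m, so the quotient tends to -5/2 = -5/2.

-5/2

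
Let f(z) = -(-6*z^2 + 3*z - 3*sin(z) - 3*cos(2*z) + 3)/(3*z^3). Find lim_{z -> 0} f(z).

Substitution gives 0/0; apply L'Hôpital's rule 3 times.
After differentiating numerator and denominator 3 times the quotient is (-24*sin(2*z) + 3*cos(z))/(-18); at z = 0 this is -1/6.

-1/6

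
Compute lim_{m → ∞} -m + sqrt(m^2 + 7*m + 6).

7/2

An ∞ − ∞ form. Rationalising with the conjugate, the difference becomes (7m + 6) / (√(m^2 + 7*m + 6) + m).
For large m the denominator behaves like 2·m, so the quotient tends to 7/2 = 7/2.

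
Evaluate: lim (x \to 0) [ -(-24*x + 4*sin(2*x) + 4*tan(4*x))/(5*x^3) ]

-16

Substitution gives 0/0 (the numerator vanishes to order 3).
Expand each term to order x^3: the coefficient of x^3 in 4·tan(4x) is 256/3 and in 4·sin(2x) is -16/3.
Lower-order terms cancel with the polynomial part, so the numerator is (80)·x^3 + o(x^3), and the limit is (80)/(-5) = -16.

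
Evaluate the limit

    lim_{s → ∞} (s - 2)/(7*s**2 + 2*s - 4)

0

The denominator has degree 2 and the numerator degree 1. Dividing numerator and denominator by s^2 sends every term to 0 except the leading denominator term, so the limit is 0.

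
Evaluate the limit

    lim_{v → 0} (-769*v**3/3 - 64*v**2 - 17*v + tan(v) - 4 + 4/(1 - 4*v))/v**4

1024

Substitution gives 0/0; apply L'Hôpital's rule 4 times.
After differentiating numerator and denominator 4 times the quotient is (24*tan(v)^3/cos(v)^2 + 16*tan(v)/cos(v)^2 - 24576/(4*v - 1)^5)/(24); at v = 0 this is 1024.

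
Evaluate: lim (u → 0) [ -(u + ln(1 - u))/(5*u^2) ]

Direct substitution gives 0/0.
Apply L'Hôpital: lim (1 - 1/(1 - u))/(-10*u), still 0/0.
After 2 applications of L'Hôpital's rule the quotient is (-1/(1 - u)^2)/(-10); substituting u = 0 gives 1/10.

1/10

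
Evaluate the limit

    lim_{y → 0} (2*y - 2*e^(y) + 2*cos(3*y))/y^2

-10

Substitution gives 0/0; apply L'Hôpital's rule 2 times.
After differentiating numerator and denominator 2 times the quotient is (-2*e^(y) - 18*cos(3*y))/(2); at y = 0 this is -10.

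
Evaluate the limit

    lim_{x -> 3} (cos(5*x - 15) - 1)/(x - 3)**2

-25/2

Direct substitution gives 0/0.
Apply L'Hôpital: lim (-5*sin(5*x - 15))/(2*x - 6), still 0/0.
After 2 applications of L'Hôpital's rule the quotient is (-25*cos(5*x - 15))/(2); substituting x = 3 gives -25/2.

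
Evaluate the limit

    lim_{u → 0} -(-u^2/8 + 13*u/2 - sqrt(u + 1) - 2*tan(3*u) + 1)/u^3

289/16

Substitution gives 0/0 (the numerator vanishes to order 3).
Expand each term to order u^3: the coefficient of u^3 in -2·tan(3u) is -18 and in −√(1 + u) is -1/16.
Lower-order terms cancel with the polynomial part, so the numerator is (-289/16)·u^3 + o(u^3), and the limit is (-289/16)/(-1) = 289/16.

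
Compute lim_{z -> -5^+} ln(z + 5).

-∞

As z → -5⁺, z + 5 → 0⁺ and ln(z + 5) → −∞.
Multiplying by 1 gives -∞.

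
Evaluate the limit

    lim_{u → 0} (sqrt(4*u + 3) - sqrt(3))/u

2*√(3)/3

A 0/0 form; rationalise with √(3 + 4u) + √3. This collapses the numerator to 4u, leaving 4/(√(3 + 4u) + √3) → 4/(2√3) = 2*√(3)/3.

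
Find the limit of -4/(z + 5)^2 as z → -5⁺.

As z → -5⁺, (z + 5) → 0⁺, so (z + 5)^2 → 0⁺ and -4/(z + 5)^2 → -∞.

-∞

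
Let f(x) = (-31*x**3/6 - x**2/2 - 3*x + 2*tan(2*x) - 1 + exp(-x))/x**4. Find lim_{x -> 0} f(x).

Substitution gives 0/0 (the numerator vanishes to order 4).
Expand each term to order x^4: the coefficient of x^4 in 2·tan(2x) is 0 and in e^(-x) is 1/24.
Lower-order terms cancel with the polynomial part, so the numerator is (1/24)·x^4 + o(x^4), and the limit is (1/24)/(1) = 1/24.

1/24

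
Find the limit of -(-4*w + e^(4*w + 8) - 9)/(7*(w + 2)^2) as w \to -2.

Direct substitution gives 0/0.
Apply L'Hôpital: lim (4*e^(4*w + 8) - 4)/(-14*w - 28), still 0/0.
After 2 applications of L'Hôpital's rule the quotient is (16*e^(4*w + 8))/(-14); substituting w = -2 gives -8/7.

-8/7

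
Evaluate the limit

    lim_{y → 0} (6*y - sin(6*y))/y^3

Direct substitution gives 0/0.
Apply L'Hôpital: lim (6 - 6*cos(6*y))/(3*y^2), still 0/0.
Apply L'Hôpital: lim (36*sin(6*y))/(6*y), still 0/0.
After 3 applications of L'Hôpital's rule the quotient is (216*cos(6*y))/(6); substituting y = 0 gives 36.

36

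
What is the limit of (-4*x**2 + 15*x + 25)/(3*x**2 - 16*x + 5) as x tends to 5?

-25/14

Direct substitution gives 0/0, so factor. Both numerator and denominator have (x - 5) as a factor.
After cancelling, the expression reduces to (-4*x - 5)/(3*x - 1).
Substituting x = 5 gives -25/14.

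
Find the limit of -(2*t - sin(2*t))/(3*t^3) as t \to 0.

-4/9

Direct substitution gives 0/0.
Apply L'Hôpital: lim (2 - 2*cos(2*t))/(-9*t^2), still 0/0.
Apply L'Hôpital: lim (4*sin(2*t))/(-18*t), still 0/0.
After 3 applications of L'Hôpital's rule the quotient is (8*cos(2*t))/(-18); substituting t = 0 gives -4/9.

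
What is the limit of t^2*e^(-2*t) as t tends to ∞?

0

Write as t^2/e^{2t}, an ∞/∞ form.
Exponential growth dominates any polynomial, so repeated L'Hôpital (or the standard result) gives 0.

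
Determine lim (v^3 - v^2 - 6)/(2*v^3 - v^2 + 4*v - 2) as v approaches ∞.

Numerator and denominator both have degree 3.
Dividing every term by v^3, all lower-order terms vanish and the limit is the ratio of leading coefficients, 1/(2) = 1/2.

1/2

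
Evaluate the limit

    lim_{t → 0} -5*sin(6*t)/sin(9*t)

Substitution gives 0/0.
Divide numerator and denominator by t: sin(6t)/t → 6 and sin(9t)/t → 9, so the limit is -5·6/9 = -10/3.

-10/3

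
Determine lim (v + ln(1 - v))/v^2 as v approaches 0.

Direct substitution gives 0/0.
Apply L'Hôpital: lim (1 - 1/(1 - v))/(2*v), still 0/0.
After 2 applications of L'Hôpital's rule the quotient is (-1/(1 - v)^2)/(2); substituting v = 0 gives -1/2.

-1/2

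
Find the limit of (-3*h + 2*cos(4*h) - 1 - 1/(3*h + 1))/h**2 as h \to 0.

Substitution gives 0/0 (the numerator vanishes to order 2).
Expand each term to order h^2: the coefficient of h^2 in −1/(1 + 3h) is -9 and in 2·cos(4h) is -16.
Lower-order terms cancel with the polynomial part, so the numerator is (-25)·h^2 + o(h^2), and the limit is (-25)/(1) = -25.

-25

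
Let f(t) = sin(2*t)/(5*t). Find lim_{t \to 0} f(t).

2/5

Substitution gives 0/0.
Write it as (2/5)·sin(2t)/(2t); since sin(u)/u → 1, the limit is 2/5.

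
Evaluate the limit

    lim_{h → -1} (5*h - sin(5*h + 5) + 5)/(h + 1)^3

125/6

Direct substitution gives 0/0.
Apply L'Hôpital: lim (5 - 5*cos(5*h + 5))/(3*(h + 1)^2), still 0/0.
Apply L'Hôpital: lim (25*sin(5*h + 5))/(6*h + 6), still 0/0.
After 3 applications of L'Hôpital's rule the quotient is (125*cos(5*h + 5))/(6); substituting h = -1 gives 125/6.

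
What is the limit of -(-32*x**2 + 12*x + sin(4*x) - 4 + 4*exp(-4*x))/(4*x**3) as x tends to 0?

Substitution gives 0/0; apply L'Hôpital's rule 3 times.
After differentiating numerator and denominator 3 times the quotient is (-64*cos(4*x) - 256*e^(-4*x))/(-24); at x = 0 this is 40/3.

40/3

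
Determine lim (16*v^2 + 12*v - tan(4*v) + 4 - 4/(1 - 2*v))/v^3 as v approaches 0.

Substitution gives 0/0 (the numerator vanishes to order 3).
Expand each term to order v^3: the coefficient of v^3 in -4·1/(1 - 2v) is -32 and in −tan(4v) is -64/3.
Lower-order terms cancel with the polynomial part, so the numerator is (-160/3)·v^3 + o(v^3), and the limit is (-160/3)/(1) = -160/3.

-160/3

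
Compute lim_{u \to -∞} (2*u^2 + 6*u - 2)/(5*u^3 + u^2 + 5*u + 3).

0

The denominator has degree 3 and the numerator degree 2. Dividing numerator and denominator by u^3 sends every term to 0 except the leading denominator term, so the limit is 0.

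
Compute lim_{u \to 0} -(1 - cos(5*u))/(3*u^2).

Substitution gives 0/0.
Use (1 − cos θ)/θ² → 1/2 with θ = 5u: the limit is 5²/(2·(-3)) = -25/6.

-25/6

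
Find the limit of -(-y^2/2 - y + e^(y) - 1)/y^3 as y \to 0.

Direct substitution gives 0/0.
Apply L'Hôpital: lim (-y + e^(y) - 1)/(-3*y^2), still 0/0.
Apply L'Hôpital: lim (e^(y) - 1)/(-6*y), still 0/0.
After 3 applications of L'Hôpital's rule the quotient is (e^(y))/(-6); substituting y = 0 gives -1/6.

-1/6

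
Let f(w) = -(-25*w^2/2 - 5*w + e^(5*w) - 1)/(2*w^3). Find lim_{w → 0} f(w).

-125/12

Direct substitution gives 0/0.
Apply L'Hôpital: lim (-25*w + 5*e^(5*w) - 5)/(-6*w^2), still 0/0.
Apply L'Hôpital: lim (25*e^(5*w) - 25)/(-12*w), still 0/0.
After 3 applications of L'Hôpital's rule the quotient is (125*e^(5*w))/(-12); substituting w = 0 gives -125/12.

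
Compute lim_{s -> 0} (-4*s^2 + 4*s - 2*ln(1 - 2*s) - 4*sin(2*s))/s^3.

Substitution gives 0/0 (the numerator vanishes to order 3).
Expand each term to order s^3: the coefficient of s^3 in -2·ln(1 - 2s) is 16/3 and in -4·sin(2s) is 16/3.
Lower-order terms cancel with the polynomial part, so the numerator is (32/3)·s^3 + o(s^3), and the limit is (32/3)/(1) = 32/3.

32/3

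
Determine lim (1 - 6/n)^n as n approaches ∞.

e^(-6)

Write it as [(1 - 6/n)^n]^(1) · (1 - 6/n)^(0). The bracketed term tends to e^(-6) and the second factor to 1, so the limit is e^(-6).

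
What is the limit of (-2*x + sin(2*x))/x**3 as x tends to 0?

Direct substitution gives 0/0.
Apply L'Hôpital: lim (2*cos(2*x) - 2)/(3*x^2), still 0/0.
Apply L'Hôpital: lim (-4*sin(2*x))/(6*x), still 0/0.
After 3 applications of L'Hôpital's rule the quotient is (-8*cos(2*x))/(6); substituting x = 0 gives -4/3.

-4/3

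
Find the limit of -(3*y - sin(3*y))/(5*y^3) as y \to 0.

-9/10

Direct substitution gives 0/0.
Apply L'Hôpital: lim (3 - 3*cos(3*y))/(-15*y^2), still 0/0.
Apply L'Hôpital: lim (9*sin(3*y))/(-30*y), still 0/0.
After 3 applications of L'Hôpital's rule the quotient is (27*cos(3*y))/(-30); substituting y = 0 gives -9/10.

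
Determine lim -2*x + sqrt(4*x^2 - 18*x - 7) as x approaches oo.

-9/2

An ∞ − ∞ form. Rationalising with the conjugate, the difference becomes (-18x - 7) / (√(4*x^2 - 18*x - 7) + 2x).
For large x the denominator behaves like 2·2x, so the quotient tends to -18/4 = -9/2.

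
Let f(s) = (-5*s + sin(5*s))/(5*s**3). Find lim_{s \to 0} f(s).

-25/6

Direct substitution gives 0/0.
Apply L'Hôpital: lim (5*cos(5*s) - 5)/(15*s^2), still 0/0.
Apply L'Hôpital: lim (-25*sin(5*s))/(30*s), still 0/0.
After 3 applications of L'Hôpital's rule the quotient is (-125*cos(5*s))/(30); substituting s = 0 gives -25/6.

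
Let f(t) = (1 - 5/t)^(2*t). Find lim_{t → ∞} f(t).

e^(-10)

The base → 1 and the exponent → ∞: a 1^∞ form.
Take logarithms: (2t)·ln(1 - 5/t). Since ln(1+u) ~ u for small u, this behaves like (2t)·(-5/t) → -10.
So the limit is e^(-10).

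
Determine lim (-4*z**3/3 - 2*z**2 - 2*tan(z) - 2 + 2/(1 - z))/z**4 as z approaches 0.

Substitution gives 0/0 (the numerator vanishes to order 4).
Expand each term to order z^4: the coefficient of z^4 in 2·1/(1 - z) is 2 and in -2·tan(z) is 0.
Lower-order terms cancel with the polynomial part, so the numerator is (2)·z^4 + o(z^4), and the limit is (2)/(1) = 2.

2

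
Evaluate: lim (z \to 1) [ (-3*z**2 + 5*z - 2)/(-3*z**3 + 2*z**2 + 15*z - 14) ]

-1/10

At z = 1 both the top and bottom vanish — a removable singularity. Factoring out (z - 1) from each leaves (2 - 3*z)/(-3*z^2 - z + 14), which at z = 1 equals -1/10.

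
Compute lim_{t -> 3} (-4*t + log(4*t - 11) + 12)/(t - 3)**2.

-8

Direct substitution gives 0/0.
Apply L'Hôpital: lim (-4 + 4/(4*t - 11))/(2*t - 6), still 0/0.
After 2 applications of L'Hôpital's rule the quotient is (-16/(4*t - 11)^2)/(2); substituting t = 3 gives -8.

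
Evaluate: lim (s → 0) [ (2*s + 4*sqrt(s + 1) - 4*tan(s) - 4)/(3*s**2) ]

-1/6

Substitution gives 0/0; apply L'Hôpital's rule 2 times.
After differentiating numerator and denominator 2 times the quotient is (-8*tan(s)/cos(s)^2 - 1/(s + 1)^(3/2))/(6); at s = 0 this is -1/6.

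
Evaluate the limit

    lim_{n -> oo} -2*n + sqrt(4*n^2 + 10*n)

This has the form ∞ − ∞. Multiply and divide by the conjugate √(4*n^2 + 10*n) + 2n.
That gives (10n) / (√(4*n^2 + 10*n) + 2n).
Divide numerator and denominator by n: the limit is 10/(2·2) = 5/2.

5/2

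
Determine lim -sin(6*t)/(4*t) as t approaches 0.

-3/2

Substitution gives 0/0.
Write it as (6/(-4))·sin(6t)/(6t); since sin(u)/u → 1, the limit is -3/2.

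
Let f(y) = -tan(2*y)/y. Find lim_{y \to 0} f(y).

Substitution gives 0/0.
Since tan(u)/u → 1 as u → 0, tan(2y)/(2y) → 1 and the limit is 2/(-1) = -2.

-2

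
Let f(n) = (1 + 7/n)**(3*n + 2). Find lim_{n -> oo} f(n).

Write it as [(1 + 7/n)^n]^(3) · (1 + 7/n)^(2). The bracketed term tends to e^(7) and the second factor to 1, so the limit is e^(21).

e^(21)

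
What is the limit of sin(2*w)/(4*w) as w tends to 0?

Substitution gives 0/0.
Write it as (2/4)·sin(2w)/(2w); since sin(u)/u → 1, the limit is 1/2.

1/2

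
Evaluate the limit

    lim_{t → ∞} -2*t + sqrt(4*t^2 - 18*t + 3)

An ∞ − ∞ form. Rationalising with the conjugate, the difference becomes (-18t + 3) / (√(4*t^2 - 18*t + 3) + 2t).
For large t the denominator behaves like 2·2t, so the quotient tends to -18/4 = -9/2.

-9/2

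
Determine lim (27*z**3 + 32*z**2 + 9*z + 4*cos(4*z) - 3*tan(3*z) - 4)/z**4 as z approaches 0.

128/3

Substitution gives 0/0 (the numerator vanishes to order 4).
Expand each term to order z^4: the coefficient of z^4 in 4·cos(4z) is 128/3 and in -3·tan(3z) is 0.
Lower-order terms cancel with the polynomial part, so the numerator is (128/3)·z^4 + o(z^4), and the limit is (128/3)/(1) = 128/3.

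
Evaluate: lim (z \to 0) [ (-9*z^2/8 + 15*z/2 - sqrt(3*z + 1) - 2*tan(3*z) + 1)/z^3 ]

Substitution gives 0/0; apply L'Hôpital's rule 3 times.
After differentiating numerator and denominator 3 times the quotient is (27*(128*(3*z + 1)^(5/2)*(cos(6*z) - 2)/(cos(6*z) + 1)^2 - 3)/(8*(3*z + 1)^(5/2)))/(6); at z = 0 this is -315/16.

-315/16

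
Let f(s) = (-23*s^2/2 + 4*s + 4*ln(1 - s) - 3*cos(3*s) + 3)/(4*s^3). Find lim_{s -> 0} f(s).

-1/3

Substitution gives 0/0; apply L'Hôpital's rule 3 times.
After differentiating numerator and denominator 3 times the quotient is (-81*sin(3*s) + 8/(s - 1)^3)/(24); at s = 0 this is -1/3.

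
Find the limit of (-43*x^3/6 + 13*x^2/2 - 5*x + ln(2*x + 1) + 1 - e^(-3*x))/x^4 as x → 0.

-59/8

Substitution gives 0/0 (the numerator vanishes to order 4).
Expand each term to order x^4: the coefficient of x^4 in −e^(-3x) is -27/8 and in ln(1 + 2x) is -4.
Lower-order terms cancel with the polynomial part, so the numerator is (-59/8)·x^4 + o(x^4), and the limit is (-59/8)/(1) = -59/8.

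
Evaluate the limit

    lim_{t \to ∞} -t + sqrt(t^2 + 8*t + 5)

An ∞ − ∞ form. Rationalising with the conjugate, the difference becomes (8t + 5) / (√(t^2 + 8*t + 5) + t).
For large t the denominator behaves like 2·t, so the quotient tends to 8/2 = 4.

4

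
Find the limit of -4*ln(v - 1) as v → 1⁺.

As v → 1⁺, v - 1 → 0⁺ and ln(v - 1) → −∞.
Multiplying by -4 gives ∞.

∞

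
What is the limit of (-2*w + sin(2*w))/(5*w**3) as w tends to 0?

Direct substitution gives 0/0.
Apply L'Hôpital: lim (2*cos(2*w) - 2)/(15*w^2), still 0/0.
Apply L'Hôpital: lim (-4*sin(2*w))/(30*w), still 0/0.
After 3 applications of L'Hôpital's rule the quotient is (-8*cos(2*w))/(30); substituting w = 0 gives -4/15.

-4/15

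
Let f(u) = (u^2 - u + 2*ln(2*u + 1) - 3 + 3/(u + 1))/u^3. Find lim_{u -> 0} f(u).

Substitution gives 0/0 (the numerator vanishes to order 3).
Expand each term to order u^3: the coefficient of u^3 in 3·1/(1 + u) is -3 and in 2·ln(1 + 2u) is 16/3.
Lower-order terms cancel with the polynomial part, so the numerator is (7/3)·u^3 + o(u^3), and the limit is (7/3)/(1) = 7/3.

7/3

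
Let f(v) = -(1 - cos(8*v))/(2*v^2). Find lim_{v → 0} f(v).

Substitution gives 0/0.
Use (1 − cos u)/u² → 1/2 with u = 8v: the limit is 8²/(2·(-2)) = -16.

-16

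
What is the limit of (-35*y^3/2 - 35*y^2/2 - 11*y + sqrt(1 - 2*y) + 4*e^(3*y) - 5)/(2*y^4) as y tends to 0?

Substitution gives 0/0 (the numerator vanishes to order 4).
Expand each term to order y^4: the coefficient of y^4 in √(1 - 2y) is -5/8 and in 4·e^(3y) is 27/2.
Lower-order terms cancel with the polynomial part, so the numerator is (103/8)·y^4 + o(y^4), and the limit is (103/8)/(2) = 103/16.

103/16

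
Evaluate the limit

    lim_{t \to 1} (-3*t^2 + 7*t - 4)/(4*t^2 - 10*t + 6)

-1/2

At t = 1 both the top and bottom vanish — a removable singularity. Factoring out (t - 1) from each leaves (4 - 3*t)/(4*t - 6), which at t = 1 equals -1/2.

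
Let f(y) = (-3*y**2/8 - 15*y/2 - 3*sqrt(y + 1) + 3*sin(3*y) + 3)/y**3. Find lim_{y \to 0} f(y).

Substitution gives 0/0; apply L'Hôpital's rule 3 times.
After differentiating numerator and denominator 3 times the quotient is (-81*cos(3*y) - 9/(8*(y + 1)^(5/2)))/(6); at y = 0 this is -219/16.

-219/16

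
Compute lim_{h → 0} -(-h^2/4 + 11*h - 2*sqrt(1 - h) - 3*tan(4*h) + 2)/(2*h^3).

511/16

Substitution gives 0/0 (the numerator vanishes to order 3).
Expand each term to order h^3: the coefficient of h^3 in -3·tan(4h) is -64 and in -2·√(1 - h) is 1/8.
Lower-order terms cancel with the polynomial part, so the numerator is (-511/8)·h^3 + o(h^3), and the limit is (-511/8)/(-2) = 511/16.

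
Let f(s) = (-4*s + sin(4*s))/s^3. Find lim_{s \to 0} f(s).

-32/3

Direct substitution gives 0/0.
Apply L'Hôpital: lim (4*cos(4*s) - 4)/(3*s^2), still 0/0.
Apply L'Hôpital: lim (-16*sin(4*s))/(6*s), still 0/0.
After 3 applications of L'Hôpital's rule the quotient is (-64*cos(4*s))/(6); substituting s = 0 gives -32/3.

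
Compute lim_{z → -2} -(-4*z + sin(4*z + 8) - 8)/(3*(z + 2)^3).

32/9

Direct substitution gives 0/0.
Apply L'Hôpital: lim (4*cos(4*z + 8) - 4)/(-9*(z + 2)^2), still 0/0.
Apply L'Hôpital: lim (-16*sin(4*z + 8))/(-18*z - 36), still 0/0.
After 3 applications of L'Hôpital's rule the quotient is (-64*cos(4*z + 8))/(-18); substituting z = -2 gives 32/9.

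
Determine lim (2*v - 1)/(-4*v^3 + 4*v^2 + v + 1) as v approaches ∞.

0

The denominator has degree 3 and the numerator degree 1. Dividing numerator and denominator by v^3 sends every term to 0 except the leading denominator term, so the limit is 0.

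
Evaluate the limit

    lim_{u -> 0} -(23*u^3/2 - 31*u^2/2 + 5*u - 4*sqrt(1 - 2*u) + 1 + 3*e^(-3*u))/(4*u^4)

Substitution gives 0/0; apply L'Hôpital's rule 4 times.
After differentiating numerator and denominator 4 times the quotient is (243*e^(-3*u) + 60/(1 - 2*u)^(7/2))/(-96); at u = 0 this is -101/32.

-101/32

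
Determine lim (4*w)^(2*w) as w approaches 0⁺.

Base → 0⁺ and exponent → 0⁺: a 0^0 form.
Take logs: 2w·ln(4w). This is 0·(−∞); rewriting as ln(4w)/(1/(2w)) and applying L'Hôpital gives 0.
Hence the limit is e^0 = 1.

1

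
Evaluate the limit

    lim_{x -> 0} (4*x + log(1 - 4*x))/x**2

Direct substitution gives 0/0.
Apply L'Hôpital: lim (4 - 4/(1 - 4*x))/(2*x), still 0/0.
After 2 applications of L'Hôpital's rule the quotient is (-16/(1 - 4*x)^2)/(2); substituting x = 0 gives -8.

-8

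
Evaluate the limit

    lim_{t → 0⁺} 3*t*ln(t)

0

This is a 0·(−∞) form. Rewrite as 3·ln(t) / t^(−1) and apply L'Hôpital:
the derivative quotient is 3·(1/t) / (−1·t^(−2)) = (-3/1)·t^1 → 0.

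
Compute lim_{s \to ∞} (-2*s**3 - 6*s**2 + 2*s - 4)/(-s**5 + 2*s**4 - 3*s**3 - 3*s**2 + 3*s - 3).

The denominator has degree 5 and the numerator degree 3. Dividing numerator and denominator by s^5 sends every term to 0 except the leading denominator term, so the limit is 0.

0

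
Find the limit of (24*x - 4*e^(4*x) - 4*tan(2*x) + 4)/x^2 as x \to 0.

-32

Substitution gives 0/0; apply L'Hôpital's rule 2 times.
After differentiating numerator and denominator 2 times the quotient is (-64*e^(4*x) - 32*tan(2*x)^3 - 32*tan(2*x))/(2); at x = 0 this is -32.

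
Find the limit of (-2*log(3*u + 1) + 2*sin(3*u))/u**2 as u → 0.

9

Substitution gives 0/0 (the numerator vanishes to order 2).
Expand each term to order u^2: the coefficient of u^2 in -2·ln(1 + 3u) is 9 and in 2·sin(3u) is 0.
Lower-order terms cancel with the polynomial part, so the numerator is (9)·u^2 + o(u^2), and the limit is (9)/(1) = 9.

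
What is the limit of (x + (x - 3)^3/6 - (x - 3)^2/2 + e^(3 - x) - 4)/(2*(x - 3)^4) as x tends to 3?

Direct substitution gives 0/0.
Apply L'Hôpital: lim (-x + (x - 3)^2/2 - e^(3 - x) + 4)/(8*(x - 3)^3), still 0/0.
Apply L'Hôpital: lim (x + e^(3 - x) - 4)/(24*(x - 3)^2), still 0/0.
Apply L'Hôpital: lim (1 - e^(3 - x))/(48*x - 144), still 0/0.
After 4 applications of L'Hôpital's rule the quotient is (e^(3 - x))/(48); substituting x = 3 gives 1/48.

1/48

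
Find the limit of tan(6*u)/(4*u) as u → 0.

Substitution gives 0/0.
Since tan(θ)/θ → 1 as θ → 0, tan(6u)/(6u) → 1 and the limit is 6/4 = 3/2.

3/2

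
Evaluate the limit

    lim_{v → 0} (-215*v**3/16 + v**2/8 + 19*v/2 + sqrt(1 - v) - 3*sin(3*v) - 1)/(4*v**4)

Substitution gives 0/0 (the numerator vanishes to order 4).
Expand each term to order v^4: the coefficient of v^4 in -3·sin(3v) is 0 and in √(1 - v) is -5/128.
Lower-order terms cancel with the polynomial part, so the numerator is (-5/128)·v^4 + o(v^4), and the limit is (-5/128)/(4) = -5/512.

-5/512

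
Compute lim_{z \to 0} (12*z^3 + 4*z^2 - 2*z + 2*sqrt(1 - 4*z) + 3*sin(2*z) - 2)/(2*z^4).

-10

Substitution gives 0/0; apply L'Hôpital's rule 4 times.
After differentiating numerator and denominator 4 times the quotient is (48*sin(2*z) - 480/(1 - 4*z)^(7/2))/(48); at z = 0 this is -10.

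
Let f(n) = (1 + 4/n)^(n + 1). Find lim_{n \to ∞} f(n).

Let L be the limit and take ln: ln L = lim (n + 1)·ln(1 + 4/n) = lim (n + 1)·(4/n + O(1/n²)) = 4.
Hence L = e^(4).

e^(4)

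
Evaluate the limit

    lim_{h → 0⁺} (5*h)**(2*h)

1

Base → 0⁺ and exponent → 0⁺: a 0^0 form.
Take logs: 2h·ln(5h). This is 0·(−∞); rewriting as ln(5h)/(1/(2h)) and applying L'Hôpital gives 0.
Hence the limit is e^0 = 1.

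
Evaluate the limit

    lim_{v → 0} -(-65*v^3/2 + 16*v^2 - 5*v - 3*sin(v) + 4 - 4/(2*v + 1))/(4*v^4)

Substitution gives 0/0; apply L'Hôpital's rule 4 times.
After differentiating numerator and denominator 4 times the quotient is (-3*sin(v) - 1536/(2*v + 1)^5)/(-96); at v = 0 this is 16.

16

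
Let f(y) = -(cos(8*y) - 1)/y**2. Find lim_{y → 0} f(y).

Direct substitution gives 0/0.
Apply L'Hôpital: lim (-8*sin(8*y))/(-2*y), still 0/0.
After 2 applications of L'Hôpital's rule the quotient is (-64*cos(8*y))/(-2); substituting y = 0 gives 32.

32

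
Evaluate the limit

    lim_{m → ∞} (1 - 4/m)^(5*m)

Let L be the limit and take ln: ln L = lim (5m)·ln(1 - 4/m) = lim (5m)·(-4/m + O(1/m²)) = -20.
Hence L = e^(-20).

e^(-20)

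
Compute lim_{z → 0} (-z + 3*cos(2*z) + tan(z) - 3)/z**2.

Substitution gives 0/0 (the numerator vanishes to order 2).
Expand each term to order z^2: the coefficient of z^2 in tan(z) is 0 and in 3·cos(2z) is -6.
Lower-order terms cancel with the polynomial part, so the numerator is (-6)·z^2 + o(z^2), and the limit is (-6)/(1) = -6.

-6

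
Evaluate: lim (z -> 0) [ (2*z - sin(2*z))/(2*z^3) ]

2/3

Direct substitution gives 0/0.
Apply L'Hôpital: lim (2 - 2*cos(2*z))/(6*z^2), still 0/0.
Apply L'Hôpital: lim (4*sin(2*z))/(12*z), still 0/0.
After 3 applications of L'Hôpital's rule the quotient is (8*cos(2*z))/(12); substituting z = 0 gives 2/3.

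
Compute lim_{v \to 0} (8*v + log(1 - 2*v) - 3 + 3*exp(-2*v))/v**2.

4

Substitution gives 0/0 (the numerator vanishes to order 2).
Expand each term to order v^2: the coefficient of v^2 in 3·e^(-2v) is 6 and in ln(1 - 2v) is -2.
Lower-order terms cancel with the polynomial part, so the numerator is (4)·v^2 + o(v^2), and the limit is (4)/(1) = 4.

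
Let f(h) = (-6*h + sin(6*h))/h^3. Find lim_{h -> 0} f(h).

-36

Direct substitution gives 0/0.
Apply L'Hôpital: lim (6*cos(6*h) - 6)/(3*h^2), still 0/0.
Apply L'Hôpital: lim (-36*sin(6*h))/(6*h), still 0/0.
After 3 applications of L'Hôpital's rule the quotient is (-216*cos(6*h))/(6); substituting h = 0 gives -36.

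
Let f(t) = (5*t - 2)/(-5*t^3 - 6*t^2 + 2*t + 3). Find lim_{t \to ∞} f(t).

0

The denominator has degree 3 and the numerator degree 1. Dividing numerator and denominator by t^3 sends every term to 0 except the leading denominator term, so the limit is 0.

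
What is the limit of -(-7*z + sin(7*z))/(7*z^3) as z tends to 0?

49/6

Direct substitution gives 0/0.
Apply L'Hôpital: lim (7*cos(7*z) - 7)/(-21*z^2), still 0/0.
Apply L'Hôpital: lim (-49*sin(7*z))/(-42*z), still 0/0.
After 3 applications of L'Hôpital's rule the quotient is (-343*cos(7*z))/(-42); substituting z = 0 gives 49/6.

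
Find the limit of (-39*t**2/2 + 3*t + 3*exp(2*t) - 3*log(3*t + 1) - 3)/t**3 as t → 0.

Substitution gives 0/0; apply L'Hôpital's rule 3 times.
After differentiating numerator and denominator 3 times the quotient is (24*e^(2*t) - 162/(3*t + 1)^3)/(6); at t = 0 this is -23.

-23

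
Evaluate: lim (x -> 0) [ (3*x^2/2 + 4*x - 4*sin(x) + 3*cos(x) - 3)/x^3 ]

2/3

Substitution gives 0/0 (the numerator vanishes to order 3).
Expand each term to order x^3: the coefficient of x^3 in 3·cos(x) is 0 and in -4·sin(x) is 2/3.
Lower-order terms cancel with the polynomial part, so the numerator is (2/3)·x^3 + o(x^3), and the limit is (2/3)/(1) = 2/3.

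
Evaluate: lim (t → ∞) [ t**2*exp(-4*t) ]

Write as t^2/e^{4t}, an ∞/∞ form.
Exponential growth dominates any polynomial, so repeated L'Hôpital (or the standard result) gives 0.

0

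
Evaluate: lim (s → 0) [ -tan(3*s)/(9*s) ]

Substitution gives 0/0.
Since tan(u)/u → 1 as u → 0, tan(3s)/(3s) → 1 and the limit is 3/(-9) = -1/3.

-1/3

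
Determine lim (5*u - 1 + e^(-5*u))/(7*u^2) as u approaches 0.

25/14

Direct substitution gives 0/0.
Apply L'Hôpital: lim (5 - 5*e^(-5*u))/(14*u), still 0/0.
After 2 applications of L'Hôpital's rule the quotient is (25*e^(-5*u))/(14); substituting u = 0 gives 25/14.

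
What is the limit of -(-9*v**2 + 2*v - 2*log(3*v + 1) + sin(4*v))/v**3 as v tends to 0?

86/3

Substitution gives 0/0 (the numerator vanishes to order 3).
Expand each term to order v^3: the coefficient of v^3 in sin(4v) is -32/3 and in -2·ln(1 + 3v) is -18.
Lower-order terms cancel with the polynomial part, so the numerator is (-86/3)·v^3 + o(v^3), and the limit is (-86/3)/(-1) = 86/3.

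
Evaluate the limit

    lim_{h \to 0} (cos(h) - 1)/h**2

-1/2

Direct substitution gives 0/0.
Apply L'Hôpital: lim (-sin(h))/(2*h), still 0/0.
After 2 applications of L'Hôpital's rule the quotient is (-cos(h))/(2); substituting h = 0 gives -1/2.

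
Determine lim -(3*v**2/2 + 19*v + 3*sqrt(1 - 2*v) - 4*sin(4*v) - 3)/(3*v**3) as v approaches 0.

-247/18

Substitution gives 0/0 (the numerator vanishes to order 3).
Expand each term to order v^3: the coefficient of v^3 in -4·sin(4v) is 128/3 and in 3·√(1 - 2v) is -3/2.
Lower-order terms cancel with the polynomial part, so the numerator is (247/6)·v^3 + o(v^3), and the limit is (247/6)/(-3) = -247/18.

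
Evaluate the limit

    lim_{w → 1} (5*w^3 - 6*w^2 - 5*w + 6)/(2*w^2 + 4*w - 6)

Direct substitution gives 0/0, so factor. Both numerator and denominator have (w - 1) as a factor.
After cancelling, the expression reduces to (5*w^2 - w - 6)/(2*w + 6).
Substituting w = 1 gives -1/4.

-1/4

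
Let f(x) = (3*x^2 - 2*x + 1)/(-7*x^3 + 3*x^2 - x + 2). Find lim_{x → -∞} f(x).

0

The denominator has degree 3 and the numerator degree 2. Dividing numerator and denominator by x^3 sends every term to 0 except the leading denominator term, so the limit is 0.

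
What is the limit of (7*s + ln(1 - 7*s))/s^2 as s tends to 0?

Direct substitution gives 0/0.
Apply L'Hôpital: lim (7 - 7/(1 - 7*s))/(2*s), still 0/0.
After 2 applications of L'Hôpital's rule the quotient is (-49/(1 - 7*s)^2)/(2); substituting s = 0 gives -49/2.

-49/2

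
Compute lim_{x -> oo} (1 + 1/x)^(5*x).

e^(5)

Write it as [(1 + 1/x)^x]^(5) · (1 + 1/x)^(0). The bracketed term tends to e^(1) and the second factor to 1, so the limit is e^(5).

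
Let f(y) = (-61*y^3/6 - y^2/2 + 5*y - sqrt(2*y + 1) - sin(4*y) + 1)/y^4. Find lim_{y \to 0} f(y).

Substitution gives 0/0 (the numerator vanishes to order 4).
Expand each term to order y^4: the coefficient of y^4 in −sin(4y) is 0 and in −√(1 + 2y) is 5/8.
Lower-order terms cancel with the polynomial part, so the numerator is (5/8)·y^4 + o(y^4), and the limit is (5/8)/(1) = 5/8.

5/8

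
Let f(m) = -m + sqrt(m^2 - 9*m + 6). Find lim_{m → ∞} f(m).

-9/2

This has the form ∞ − ∞. Multiply and divide by the conjugate √(m^2 - 9*m + 6) + m.
That gives (-9m + 6) / (√(m^2 - 9*m + 6) + m).
Divide numerator and denominator by m: the limit is -9/(2·1) = -9/2.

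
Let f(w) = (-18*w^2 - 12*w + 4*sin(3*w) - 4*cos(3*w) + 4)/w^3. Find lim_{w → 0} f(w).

Substitution gives 0/0 (the numerator vanishes to order 3).
Expand each term to order w^3: the coefficient of w^3 in 4·sin(3w) is -18 and in -4·cos(3w) is 0.
Lower-order terms cancel with the polynomial part, so the numerator is (-18)·w^3 + o(w^3), and the limit is (-18)/(1) = -18.

-18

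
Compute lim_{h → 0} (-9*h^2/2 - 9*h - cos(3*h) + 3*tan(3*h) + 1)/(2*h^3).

27/2

Substitution gives 0/0; apply L'Hôpital's rule 3 times.
After differentiating numerator and denominator 3 times the quotient is (-27*sin(3*h) + 486*tan(3*h)^4 + 648*tan(3*h)^2 + 162)/(12); at h = 0 this is 27/2.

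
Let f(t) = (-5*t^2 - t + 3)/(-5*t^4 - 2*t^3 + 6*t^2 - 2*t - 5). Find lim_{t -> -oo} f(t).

The denominator has degree 4 and the numerator degree 2. Dividing numerator and denominator by t^4 sends every term to 0 except the leading denominator term, so the limit is 0.

0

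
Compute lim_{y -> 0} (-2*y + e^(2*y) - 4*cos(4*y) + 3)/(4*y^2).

17/2

Substitution gives 0/0; apply L'Hôpital's rule 2 times.
After differentiating numerator and denominator 2 times the quotient is (4*e^(2*y) + 64*cos(4*y))/(8); at y = 0 this is 17/2.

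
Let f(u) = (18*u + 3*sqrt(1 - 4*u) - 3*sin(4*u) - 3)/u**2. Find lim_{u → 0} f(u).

Substitution gives 0/0 (the numerator vanishes to order 2).
Expand each term to order u^2: the coefficient of u^2 in 3·√(1 - 4u) is -6 and in -3·sin(4u) is 0.
Lower-order terms cancel with the polynomial part, so the numerator is (-6)·u^2 + o(u^2), and the limit is (-6)/(1) = -6.

-6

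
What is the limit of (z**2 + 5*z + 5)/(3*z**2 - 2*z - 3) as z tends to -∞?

1/3

Numerator and denominator both have degree 2.
Dividing every term by z^2, all lower-order terms vanish and the limit is the ratio of leading coefficients, 1/(3) = 1/3.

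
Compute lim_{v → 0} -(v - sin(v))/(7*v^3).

Direct substitution gives 0/0.
Apply L'Hôpital: lim (1 - cos(v))/(-21*v^2), still 0/0.
Apply L'Hôpital: lim (sin(v))/(-42*v), still 0/0.
After 3 applications of L'Hôpital's rule the quotient is (cos(v))/(-42); substituting v = 0 gives -1/42.

-1/42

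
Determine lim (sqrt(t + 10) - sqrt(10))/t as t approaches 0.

Substitution gives 0/0. Multiply numerator and denominator by the conjugate √(10 + t) + √10.
The numerator becomes (10 + t) − 10 = t, so the expression simplifies to 1/(√(10 + t) + √10).
Letting t → 0 gives 1/(2√10) = √(10)/20.

√(10)/20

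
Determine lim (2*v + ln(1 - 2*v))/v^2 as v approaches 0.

Direct substitution gives 0/0.
Apply L'Hôpital: lim (2 - 2/(1 - 2*v))/(2*v), still 0/0.
After 2 applications of L'Hôpital's rule the quotient is (-4/(1 - 2*v)^2)/(2); substituting v = 0 gives -2.

-2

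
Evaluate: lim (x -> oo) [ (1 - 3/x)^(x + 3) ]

The base → 1 and the exponent → ∞: a 1^∞ form.
Take logarithms: (x + 3)·ln(1 - 3/x). Since ln(1+u) ~ u for small u, this behaves like (x)·(-3/x) → -3.
So the limit is e^(-3).

e^(-3)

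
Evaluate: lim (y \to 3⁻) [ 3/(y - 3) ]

As y → 3⁻, (y - 3) → 0⁻, so (y - 3)^1 → 0⁻ and 3/(y - 3)^1 → -∞.

-∞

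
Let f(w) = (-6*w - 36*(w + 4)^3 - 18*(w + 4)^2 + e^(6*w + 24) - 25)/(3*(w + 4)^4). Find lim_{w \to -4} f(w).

Direct substitution gives 0/0.
Apply L'Hôpital: lim (-36*w - 108*(w + 4)^2 + 6*e^(6*w + 24) - 150)/(12*(w + 4)^3), still 0/0.
Apply L'Hôpital: lim (-216*w + 36*e^(6*w + 24) - 900)/(36*(w + 4)^2), still 0/0.
Apply L'Hôpital: lim (216*e^(6*w + 24) - 216)/(72*w + 288), still 0/0.
After 4 applications of L'Hôpital's rule the quotient is (1296*e^(6*w + 24))/(72); substituting w = -4 gives 18.

18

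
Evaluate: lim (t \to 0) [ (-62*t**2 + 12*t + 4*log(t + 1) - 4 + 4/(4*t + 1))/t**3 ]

Substitution gives 0/0; apply L'Hôpital's rule 3 times.
After differentiating numerator and denominator 3 times the quotient is (-1536/(4*t + 1)^4 + 8/(t + 1)^3)/(6); at t = 0 this is -764/3.

-764/3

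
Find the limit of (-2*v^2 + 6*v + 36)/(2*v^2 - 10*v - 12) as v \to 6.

-9/7

At v = 6 both the top and bottom vanish — a removable singularity. Factoring out (v - 6) from each leaves (-2*v - 6)/(2*v + 2), which at v = 6 equals -9/7.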